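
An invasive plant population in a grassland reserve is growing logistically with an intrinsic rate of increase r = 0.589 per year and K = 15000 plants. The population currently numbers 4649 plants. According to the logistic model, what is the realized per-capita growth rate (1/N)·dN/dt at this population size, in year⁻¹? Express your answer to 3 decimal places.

(1/N)·dN/dt = r(1 − N/K) = 0.589 × (1 − 4649/15000).
= 0.589 × 0.69007 = 0.40645.

0.406 per year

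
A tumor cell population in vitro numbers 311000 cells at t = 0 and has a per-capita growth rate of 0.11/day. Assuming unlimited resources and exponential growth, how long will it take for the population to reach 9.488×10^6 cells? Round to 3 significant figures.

31.1 days

Set N₀·e^(rt) = 9.488×10^6: e^(0.11·t) = 9.488×10^6/311000 = 30.508.
0.11·t = ln(30.508) = 3.418, so t = 3.418/0.11 = 31.073.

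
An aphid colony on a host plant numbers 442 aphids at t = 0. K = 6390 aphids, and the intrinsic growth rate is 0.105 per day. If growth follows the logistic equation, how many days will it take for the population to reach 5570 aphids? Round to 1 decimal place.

43.0 days

A = (K − N₀)/N₀ = (6390 − 442)/442 = 13.457.
Solve 6390/(1 + 13.457·e^(−0.105t)) = 5570: 1 + 13.457·e^(−0.105t) = 1.1472, so e^(−0.105t) = 0.0109398.
−0.105·t = ln(0.0109398) = -4.5153, so t = 4.5153/0.105 = 43.003.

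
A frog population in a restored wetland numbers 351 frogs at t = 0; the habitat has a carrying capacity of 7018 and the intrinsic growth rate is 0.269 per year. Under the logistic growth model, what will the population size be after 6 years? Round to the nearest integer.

A = (K − N₀)/N₀ = (7018 − 351)/351 = 18.994.
N(t) = K/(1 + A·e^(−rt)) = 7018/(1 + 18.994×e^(−0.269×6)).
e^(−1.614) = 0.19909; denominator = 1 + 18.994×0.19909 = 4.7816.
N = 7018/4.7816 = 1467.72.

1468 frogs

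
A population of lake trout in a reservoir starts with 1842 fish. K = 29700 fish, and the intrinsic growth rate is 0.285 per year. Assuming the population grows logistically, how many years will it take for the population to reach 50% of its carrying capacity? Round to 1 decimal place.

9.5 years

A = (K − N₀)/N₀ = (29700 − 1842)/1842 = 15.124.
Solve 29700/(1 + 15.124·e^(−0.285t)) = 14850: 1 + 15.124·e^(−0.285t) = 2, so e^(−0.285t) = 0.066121.
−0.285·t = ln(0.066121) = -2.7163, so t = 2.7163/0.285 = 9.5308.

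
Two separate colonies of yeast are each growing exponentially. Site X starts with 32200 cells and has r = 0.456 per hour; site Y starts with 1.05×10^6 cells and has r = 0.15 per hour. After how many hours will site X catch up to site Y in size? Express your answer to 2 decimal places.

Set 32200·e^(0.456t) = 1.05×10^6·e^(0.15t).
e^((0.456 − 0.15)t) = 1.05×10^6/32200 → e^(0.306·t) = 32.609.
0.306·t = ln(32.609) = 3.4846, so t = 3.4846/0.306 = 11.388.

11.39 hours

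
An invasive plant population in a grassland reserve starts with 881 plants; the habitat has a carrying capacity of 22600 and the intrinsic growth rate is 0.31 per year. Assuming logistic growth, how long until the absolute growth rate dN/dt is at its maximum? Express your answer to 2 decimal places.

Logistic growth is fastest at N = K/2 = 11300.
A = (K − N₀)/N₀ = 24.653. Set K/(1 + A·e^(−rt)) = K/2 → A·e^(−rt) = 1.
e^(−0.31t) = 1/24.653 = 0.0405636, so t = ln(24.653)/0.31 = 3.2049/0.31 = 10.338.

10.34 years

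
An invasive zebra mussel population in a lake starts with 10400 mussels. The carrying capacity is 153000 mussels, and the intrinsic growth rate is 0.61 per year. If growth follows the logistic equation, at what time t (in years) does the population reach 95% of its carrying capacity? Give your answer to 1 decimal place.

9.1 years

A = (K − N₀)/N₀ = (153000 − 10400)/10400 = 13.712.
Solve 153000/(1 + 13.712·e^(−0.61t)) = 145350: 1 + 13.712·e^(−0.61t) = 1.0526, so e^(−0.61t) = 0.00383849.
−0.61·t = ln(0.00383849) = -5.5627, so t = 5.5627/0.61 = 9.1191.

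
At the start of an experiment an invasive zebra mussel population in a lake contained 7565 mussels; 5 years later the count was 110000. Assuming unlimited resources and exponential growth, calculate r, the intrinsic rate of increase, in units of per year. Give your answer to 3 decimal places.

From N(t) = N₀·e^(rt): e^(r·5) = 110000/7565 = 14.541.
r·5 = ln(14.541) = 2.6769, so r = 2.6769/5 = 0.53539.

0.535 per year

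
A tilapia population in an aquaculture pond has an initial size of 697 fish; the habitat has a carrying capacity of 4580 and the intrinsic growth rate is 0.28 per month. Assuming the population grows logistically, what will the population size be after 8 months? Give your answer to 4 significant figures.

2875 fish

A = (K − N₀)/N₀ = (4580 − 697)/697 = 5.571.
N(t) = K/(1 + A·e^(−rt)) = 4580/(1 + 5.571×e^(−0.28×8)).
e^(−2.24) = 0.10646; denominator = 1 + 5.571×0.10646 = 1.5931.
N = 4580/1.5931 = 2874.93.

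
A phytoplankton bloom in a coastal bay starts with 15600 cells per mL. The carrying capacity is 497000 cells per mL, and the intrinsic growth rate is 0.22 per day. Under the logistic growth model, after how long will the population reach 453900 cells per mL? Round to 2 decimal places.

26.29 days

A = (K − N₀)/N₀ = (497000 − 15600)/15600 = 30.859.
Solve 497000/(1 + 30.859·e^(−0.22t)) = 453900: 1 + 30.859·e^(−0.22t) = 1.095, so e^(−0.22t) = 0.00307706.
−0.22·t = ln(0.00307706) = -5.7838, so t = 5.7838/0.22 = 26.29.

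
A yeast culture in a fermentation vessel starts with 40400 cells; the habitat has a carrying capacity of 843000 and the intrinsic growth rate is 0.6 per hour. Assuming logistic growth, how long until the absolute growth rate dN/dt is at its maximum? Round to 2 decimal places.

4.98 hours

Logistic growth is fastest at N = K/2 = 421500.
A = (K − N₀)/N₀ = 19.866. Set K/(1 + A·e^(−rt)) = K/2 → A·e^(−rt) = 1.
e^(−0.6t) = 1/19.866 = 0.0503364, so t = ln(19.866)/0.6 = 2.989/0.6 = 4.9817.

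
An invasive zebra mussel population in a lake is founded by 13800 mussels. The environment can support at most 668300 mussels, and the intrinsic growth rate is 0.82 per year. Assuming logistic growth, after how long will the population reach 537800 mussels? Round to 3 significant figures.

6.43 years

A = (K − N₀)/N₀ = (668300 − 13800)/13800 = 47.428.
Solve 668300/(1 + 47.428·e^(−0.82t)) = 537800: 1 + 47.428·e^(−0.82t) = 1.2427, so e^(−0.82t) = 0.00511634.
−0.82·t = ln(0.00511634) = -5.2753, so t = 5.2753/0.82 = 6.4333.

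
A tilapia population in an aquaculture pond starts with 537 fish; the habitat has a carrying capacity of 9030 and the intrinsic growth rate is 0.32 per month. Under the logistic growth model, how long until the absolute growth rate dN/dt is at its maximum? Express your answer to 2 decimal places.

8.63 months

Logistic growth is fastest at N = K/2 = 4515.
A = (K − N₀)/N₀ = 15.816. Set K/(1 + A·e^(−rt)) = K/2 → A·e^(−rt) = 1.
e^(−0.32t) = 1/15.816 = 0.0632285, so t = ln(15.816)/0.32 = 2.761/0.32 = 8.6281.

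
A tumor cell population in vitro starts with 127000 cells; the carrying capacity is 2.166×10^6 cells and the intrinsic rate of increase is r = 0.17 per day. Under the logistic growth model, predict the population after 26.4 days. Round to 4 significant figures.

A = (K − N₀)/N₀ = (2.166×10^6 − 127000)/127000 = 16.055.
N(t) = K/(1 + A·e^(−rt)) = 2.166×10^6/(1 + 16.055×e^(−0.17×26.4)).
e^(−4.488) = 0.011243; denominator = 1 + 16.055×0.011243 = 1.1805.
N = 2.166×10^6/1.1805 = 1.834801×10^6.

1835000 cells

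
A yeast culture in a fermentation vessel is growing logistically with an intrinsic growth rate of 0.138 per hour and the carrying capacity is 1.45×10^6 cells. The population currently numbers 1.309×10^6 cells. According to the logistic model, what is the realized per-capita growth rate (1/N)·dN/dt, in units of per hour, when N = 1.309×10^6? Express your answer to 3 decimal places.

0.013 per hour

(1/N)·dN/dt = r(1 − N/K) = 0.138 × (1 − 1.309×10^6/1.45×10^6).
= 0.138 × 0.097241 = 0.013419.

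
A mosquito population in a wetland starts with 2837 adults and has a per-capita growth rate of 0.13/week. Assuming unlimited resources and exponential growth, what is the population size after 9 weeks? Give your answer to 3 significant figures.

9140 adults

N(t) = N₀·e^(rt) = 2837 × e^(0.13×9) = 2837 × e^1.17.
e^1.17 ≈ 3.222, so N ≈ 2837 × 3.222 = 9140.79.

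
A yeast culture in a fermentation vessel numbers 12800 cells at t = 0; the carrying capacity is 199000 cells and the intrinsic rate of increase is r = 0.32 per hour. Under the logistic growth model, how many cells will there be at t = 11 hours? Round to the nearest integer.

139104 cells

A = (K − N₀)/N₀ = (199000 − 12800)/12800 = 14.547.
N(t) = K/(1 + A·e^(−rt)) = 199000/(1 + 14.547×e^(−0.32×11)).
e^(−3.52) = 0.029599; denominator = 1 + 14.547×0.029599 = 1.4306.
N = 199000/1.4306 = 139104.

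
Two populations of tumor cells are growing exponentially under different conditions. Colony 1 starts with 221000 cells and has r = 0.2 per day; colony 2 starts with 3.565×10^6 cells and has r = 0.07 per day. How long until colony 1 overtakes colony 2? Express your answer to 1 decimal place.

21.4 days

Set 221000·e^(0.2t) = 3.565×10^6·e^(0.07t).
e^((0.2 − 0.07)t) = 3.565×10^6/221000 → e^(0.13·t) = 16.131.
0.13·t = ln(16.131) = 2.7808, so t = 2.7808/0.13 = 21.39.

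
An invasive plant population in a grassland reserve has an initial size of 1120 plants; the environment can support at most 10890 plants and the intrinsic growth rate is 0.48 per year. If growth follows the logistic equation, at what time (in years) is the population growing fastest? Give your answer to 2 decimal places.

4.51 years

Logistic growth is fastest at N = K/2 = 5445.
A = (K − N₀)/N₀ = 8.7232. Set K/(1 + A·e^(−rt)) = K/2 → A·e^(−rt) = 1.
e^(−0.48t) = 1/8.7232 = 0.114637, so t = ln(8.7232)/0.48 = 2.166/0.48 = 4.5125.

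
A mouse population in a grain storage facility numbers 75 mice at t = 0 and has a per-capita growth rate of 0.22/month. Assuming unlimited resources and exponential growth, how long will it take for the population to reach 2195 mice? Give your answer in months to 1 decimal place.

15.3 months

Set N₀·e^(rt) = 2195: e^(0.22·t) = 2195/75 = 29.267.
0.22·t = ln(29.267) = 3.3764, so t = 3.3764/0.22 = 15.347.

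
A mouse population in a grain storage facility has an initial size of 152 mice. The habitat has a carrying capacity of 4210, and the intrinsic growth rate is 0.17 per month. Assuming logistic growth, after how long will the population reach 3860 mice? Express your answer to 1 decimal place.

33.4 months

A = (K − N₀)/N₀ = (4210 − 152)/152 = 26.697.
Solve 4210/(1 + 26.697·e^(−0.17t)) = 3860: 1 + 26.697·e^(−0.17t) = 1.0907, so e^(−0.17t) = 0.00339635.
−0.17·t = ln(0.00339635) = -5.6851, so t = 5.6851/0.17 = 33.441.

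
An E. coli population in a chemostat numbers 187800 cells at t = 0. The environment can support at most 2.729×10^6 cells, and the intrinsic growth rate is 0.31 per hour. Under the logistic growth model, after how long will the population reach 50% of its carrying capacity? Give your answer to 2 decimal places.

A = (K − N₀)/N₀ = (2.729×10^6 − 187800)/187800 = 13.531.
Solve 2.729×10^6/(1 + 13.531·e^(−0.31t)) = 1.3645×10^6: 1 + 13.531·e^(−0.31t) = 2, so e^(−0.31t) = 0.0739021.
−0.31·t = ln(0.0739021) = -2.605, so t = 2.605/0.31 = 8.4033.

8.40 hours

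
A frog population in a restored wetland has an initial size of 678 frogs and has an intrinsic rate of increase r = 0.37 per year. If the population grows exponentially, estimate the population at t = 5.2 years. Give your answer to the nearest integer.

4643 frogs

N(t) = N₀·e^(rt) = 678 × e^(0.37×5.2) = 678 × e^1.924.
e^1.924 ≈ 6.8483, so N ≈ 678 × 6.8483 = 4643.15.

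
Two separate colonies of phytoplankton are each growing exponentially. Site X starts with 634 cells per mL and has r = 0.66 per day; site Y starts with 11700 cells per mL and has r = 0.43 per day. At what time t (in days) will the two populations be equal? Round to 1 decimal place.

Set 634·e^(0.66t) = 11700·e^(0.43t).
e^((0.66 − 0.43)t) = 11700/634 → e^(0.23·t) = 18.454.
0.23·t = ln(18.454) = 2.9153, so t = 2.9153/0.23 = 12.675.

12.7 days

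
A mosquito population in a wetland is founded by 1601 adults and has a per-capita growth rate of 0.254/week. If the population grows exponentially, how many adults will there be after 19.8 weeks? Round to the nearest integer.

N(t) = N₀·e^(rt) = 1601 × e^(0.254×19.8) = 1601 × e^5.029.
e^5.029 ≈ 152.81, so N ≈ 1601 × 152.81 = 244650.

244650 adults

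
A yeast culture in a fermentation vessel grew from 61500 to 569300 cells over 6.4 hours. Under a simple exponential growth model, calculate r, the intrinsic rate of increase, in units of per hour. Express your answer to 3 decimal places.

0.348 per hour

From N(t) = N₀·e^(rt): e^(r·6.4) = 569300/61500 = 9.2569.
r·6.4 = ln(9.2569) = 2.2254, so r = 2.2254/6.4 = 0.34771.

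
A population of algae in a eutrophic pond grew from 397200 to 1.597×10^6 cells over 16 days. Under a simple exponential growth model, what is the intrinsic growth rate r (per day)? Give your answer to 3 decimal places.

0.087 per day

From N(t) = N₀·e^(rt): e^(r·16) = 1.597×10^6/397200 = 4.0206.
r·16 = ln(4.0206) = 1.3914, so r = 1.3914/16 = 0.086965.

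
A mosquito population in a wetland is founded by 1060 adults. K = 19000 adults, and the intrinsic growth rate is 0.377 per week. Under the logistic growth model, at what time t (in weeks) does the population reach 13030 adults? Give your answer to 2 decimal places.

A = (K − N₀)/N₀ = (19000 − 1060)/1060 = 16.925.
Solve 19000/(1 + 16.925·e^(−0.377t)) = 13030: 1 + 16.925·e^(−0.377t) = 1.4582, so e^(−0.377t) = 0.0270716.
−0.377·t = ln(0.0270716) = -3.6093, so t = 3.6093/0.377 = 9.5737.

9.57 weeks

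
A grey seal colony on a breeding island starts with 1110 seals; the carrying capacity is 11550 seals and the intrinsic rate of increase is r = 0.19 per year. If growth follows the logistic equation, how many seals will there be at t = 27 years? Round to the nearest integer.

10941 seals

A = (K − N₀)/N₀ = (11550 − 1110)/1110 = 9.4054.
N(t) = K/(1 + A·e^(−rt)) = 11550/(1 + 9.4054×e^(−0.19×27)).
e^(−5.13) = 0.0059166; denominator = 1 + 9.4054×0.0059166 = 1.0556.
N = 11550/1.0556 = 10941.2.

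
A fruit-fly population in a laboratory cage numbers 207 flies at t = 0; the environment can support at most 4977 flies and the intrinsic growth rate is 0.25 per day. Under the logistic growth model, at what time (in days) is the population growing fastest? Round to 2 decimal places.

12.55 days

Logistic growth is fastest at N = K/2 = 2488.5.
A = (K − N₀)/N₀ = 23.043. Set K/(1 + A·e^(−rt)) = K/2 → A·e^(−rt) = 1.
e^(−0.25t) = 1/23.043 = 0.0433962, so t = ln(23.043)/0.25 = 3.1374/0.25 = 12.55.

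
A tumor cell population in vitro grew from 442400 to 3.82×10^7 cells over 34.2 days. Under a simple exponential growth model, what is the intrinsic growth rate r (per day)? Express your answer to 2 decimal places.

0.13 per day

From N(t) = N₀·e^(rt): e^(r·34.2) = 3.82×10^7/442400 = 86.347.
r·34.2 = ln(86.347) = 4.4584, so r = 4.4584/34.2 = 0.13036.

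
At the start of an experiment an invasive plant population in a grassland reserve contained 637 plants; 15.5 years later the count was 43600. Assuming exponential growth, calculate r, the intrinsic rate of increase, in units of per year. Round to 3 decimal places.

From N(t) = N₀·e^(rt): e^(r·15.5) = 43600/637 = 68.446.
r·15.5 = ln(68.446) = 4.226, so r = 4.226/15.5 = 0.27265.

0.273 per year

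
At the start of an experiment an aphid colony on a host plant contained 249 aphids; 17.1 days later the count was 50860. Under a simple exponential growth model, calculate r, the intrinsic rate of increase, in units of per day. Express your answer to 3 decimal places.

0.311 per day

From N(t) = N₀·e^(rt): e^(r·17.1) = 50860/249 = 204.26.
r·17.1 = ln(204.26) = 5.3194, so r = 5.3194/17.1 = 0.31107.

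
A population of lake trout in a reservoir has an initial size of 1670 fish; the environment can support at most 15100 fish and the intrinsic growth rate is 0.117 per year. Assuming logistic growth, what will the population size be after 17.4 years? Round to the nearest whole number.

A = (K − N₀)/N₀ = (15100 − 1670)/1670 = 8.0419.
N(t) = K/(1 + A·e^(−rt)) = 15100/(1 + 8.0419×e^(−0.117×17.4)).
e^(−2.036) = 0.13058; denominator = 1 + 8.0419×0.13058 = 2.0501.
N = 15100/2.0501 = 7365.56.

7366 fish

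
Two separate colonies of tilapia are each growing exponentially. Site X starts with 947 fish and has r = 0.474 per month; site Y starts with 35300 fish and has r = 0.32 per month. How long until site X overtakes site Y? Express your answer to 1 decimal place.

Set 947·e^(0.474t) = 35300·e^(0.32t).
e^((0.474 − 0.32)t) = 35300/947 → e^(0.154·t) = 37.276.
0.154·t = ln(37.276) = 3.6183, so t = 3.6183/0.154 = 23.496.

23.5 months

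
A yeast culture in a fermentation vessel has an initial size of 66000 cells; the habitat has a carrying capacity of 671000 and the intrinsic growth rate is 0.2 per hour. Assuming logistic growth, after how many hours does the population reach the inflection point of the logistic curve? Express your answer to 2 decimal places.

11.08 hours

Logistic growth is fastest at N = K/2 = 335500.
A = (K − N₀)/N₀ = 9.1667. Set K/(1 + A·e^(−rt)) = K/2 → A·e^(−rt) = 1.
e^(−0.2t) = 1/9.1667 = 0.109091, so t = ln(9.1667)/0.2 = 2.2156/0.2 = 11.078.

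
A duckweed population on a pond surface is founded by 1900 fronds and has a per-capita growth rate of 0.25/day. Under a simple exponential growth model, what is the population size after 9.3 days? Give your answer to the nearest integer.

N(t) = N₀·e^(rt) = 1900 × e^(0.25×9.3) = 1900 × e^2.325.
e^2.325 ≈ 10.227, so N ≈ 1900 × 10.227 = 19430.7.

19431 fronds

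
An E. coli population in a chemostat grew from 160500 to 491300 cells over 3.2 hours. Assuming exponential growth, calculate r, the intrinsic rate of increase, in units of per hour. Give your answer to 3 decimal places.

0.350 per hour

From N(t) = N₀·e^(rt): e^(r·3.2) = 491300/160500 = 3.0611.
r·3.2 = ln(3.0611) = 1.1188, so r = 1.1188/3.2 = 0.34961.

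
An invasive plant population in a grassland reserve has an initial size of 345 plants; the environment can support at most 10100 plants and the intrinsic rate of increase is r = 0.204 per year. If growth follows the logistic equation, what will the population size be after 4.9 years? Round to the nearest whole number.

885 plants

A = (K − N₀)/N₀ = (10100 − 345)/345 = 28.275.
N(t) = K/(1 + A·e^(−rt)) = 10100/(1 + 28.275×e^(−0.204×4.9)).
e^(−0.9996) = 0.36803; denominator = 1 + 28.275×0.36803 = 11.406.
N = 10100/11.406 = 885.492.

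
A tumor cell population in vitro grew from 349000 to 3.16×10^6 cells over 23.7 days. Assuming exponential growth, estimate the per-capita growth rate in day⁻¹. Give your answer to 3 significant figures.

0.0930 per day

From N(t) = N₀·e^(rt): e^(r·23.7) = 3.16×10^6/349000 = 9.0544.
r·23.7 = ln(9.0544) = 2.2033, so r = 2.2033/23.7 = 0.092964.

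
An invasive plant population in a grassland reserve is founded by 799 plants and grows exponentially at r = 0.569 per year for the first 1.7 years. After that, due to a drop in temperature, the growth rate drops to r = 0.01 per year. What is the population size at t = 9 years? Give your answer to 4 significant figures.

2261 plants

Phase 1: N(1.7) = 799·e^(0.569×1.7) = 799·e^0.9673 = 2102.03.
Phase 2 runs for 9 − 1.7 = 7.3 years at r = 0.01.
N(9) = 2102.03·e^(0.01×7.3) = 2102.03·e^0.073 = 2261.22.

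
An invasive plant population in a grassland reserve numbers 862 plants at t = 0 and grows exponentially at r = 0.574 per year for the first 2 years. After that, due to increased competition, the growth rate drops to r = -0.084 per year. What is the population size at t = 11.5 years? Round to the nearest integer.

1223 plants

Phase 1: N(2) = 862·e^(0.574×2) = 862·e^1.148 = 2716.92.
Phase 2 runs for 11.5 − 2 = 9.5 years at r = -0.084.
N(11.5) = 2716.92·e^(-0.084×9.5) = 2716.92·e^-0.798 = 1223.24.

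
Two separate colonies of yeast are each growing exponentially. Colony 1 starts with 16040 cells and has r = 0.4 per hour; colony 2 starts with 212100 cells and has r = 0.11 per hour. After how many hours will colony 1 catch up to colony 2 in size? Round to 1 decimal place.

8.9 hours

Set 16040·e^(0.4t) = 212100·e^(0.11t).
e^((0.4 − 0.11)t) = 212100/16040 → e^(0.29·t) = 13.223.
0.29·t = ln(13.223) = 2.582, so t = 2.582/0.29 = 8.9034.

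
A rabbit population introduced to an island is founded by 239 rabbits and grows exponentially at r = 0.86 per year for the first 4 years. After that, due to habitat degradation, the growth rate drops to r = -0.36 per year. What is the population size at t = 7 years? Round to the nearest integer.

Phase 1: N(4) = 239·e^(0.86×4) = 239·e^3.44 = 7453.68.
Phase 2 runs for 7 − 4 = 3 years at r = -0.36.
N(7) = 7453.68·e^(-0.36×3) = 7453.68·e^-1.08 = 2531.24.

2531 rabbits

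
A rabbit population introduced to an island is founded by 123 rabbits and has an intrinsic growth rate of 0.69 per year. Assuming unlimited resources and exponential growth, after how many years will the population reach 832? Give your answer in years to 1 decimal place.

2.8 years

Set N₀·e^(rt) = 832: e^(0.69·t) = 832/123 = 6.7642.
0.69·t = ln(6.7642) = 1.9116, so t = 1.9116/0.69 = 2.7705.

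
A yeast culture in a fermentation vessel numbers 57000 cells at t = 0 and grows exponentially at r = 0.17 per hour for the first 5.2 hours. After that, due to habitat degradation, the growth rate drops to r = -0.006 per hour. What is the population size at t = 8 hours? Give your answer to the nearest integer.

135674 cells

Phase 1: N(5.2) = 57000·e^(0.17×5.2) = 57000·e^0.884 = 137972.
Phase 2 runs for 8 − 5.2 = 2.8 hours at r = -0.006.
N(8) = 137972·e^(-0.006×2.8) = 137972·e^-0.0168 = 135674.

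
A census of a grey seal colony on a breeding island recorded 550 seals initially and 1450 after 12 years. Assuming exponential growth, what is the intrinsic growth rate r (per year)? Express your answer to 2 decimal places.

From N(t) = N₀·e^(rt): e^(r·12) = 1450/550 = 2.6364.
r·12 = ln(2.6364) = 0.9694, so r = 0.9694/12 = 0.080783.

0.08 per year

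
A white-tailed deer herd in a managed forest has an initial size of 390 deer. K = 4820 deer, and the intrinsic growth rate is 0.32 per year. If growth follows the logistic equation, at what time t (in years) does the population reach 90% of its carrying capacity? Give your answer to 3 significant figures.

14.5 years

A = (K − N₀)/N₀ = (4820 − 390)/390 = 11.359.
Solve 4820/(1 + 11.359·e^(−0.32t)) = 4338: 1 + 11.359·e^(−0.32t) = 1.1111, so e^(−0.32t) = 0.00978179.
−0.32·t = ln(0.00978179) = -4.6272, so t = 4.6272/0.32 = 14.46.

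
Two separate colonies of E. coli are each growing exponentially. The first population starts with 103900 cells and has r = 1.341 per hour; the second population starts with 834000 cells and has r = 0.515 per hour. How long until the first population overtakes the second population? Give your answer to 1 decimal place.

Set 103900·e^(1.341t) = 834000·e^(0.515t).
e^((1.341 − 0.515)t) = 834000/103900 → e^(0.826·t) = 8.0269.
0.826·t = ln(8.0269) = 2.0828, so t = 2.0828/0.826 = 2.5216.

2.5 hours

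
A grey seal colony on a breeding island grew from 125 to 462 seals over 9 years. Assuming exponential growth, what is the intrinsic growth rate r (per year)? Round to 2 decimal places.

0.15 per year

From N(t) = N₀·e^(rt): e^(r·9) = 462/125 = 3.696.
r·9 = ln(3.696) = 1.3073, so r = 1.3073/9 = 0.14525.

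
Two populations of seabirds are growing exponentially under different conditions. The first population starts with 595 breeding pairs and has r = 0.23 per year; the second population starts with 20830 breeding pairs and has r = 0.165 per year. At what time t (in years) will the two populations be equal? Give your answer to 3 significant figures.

54.7 years

Set 595·e^(0.23t) = 20830·e^(0.165t).
e^((0.23 − 0.165)t) = 20830/595 → e^(0.065·t) = 35.008.
0.065·t = ln(35.008) = 3.5556, so t = 3.5556/0.065 = 54.701.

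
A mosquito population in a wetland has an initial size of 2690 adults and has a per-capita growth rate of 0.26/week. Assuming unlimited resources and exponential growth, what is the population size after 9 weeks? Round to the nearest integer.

27926 adults

N(t) = N₀·e^(rt) = 2690 × e^(0.26×9) = 2690 × e^2.34.
e^2.34 ≈ 10.381, so N ≈ 2690 × 10.381 = 27925.5.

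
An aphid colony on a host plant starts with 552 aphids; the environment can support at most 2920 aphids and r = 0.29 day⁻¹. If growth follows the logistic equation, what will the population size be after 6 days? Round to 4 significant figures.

A = (K − N₀)/N₀ = (2920 − 552)/552 = 4.2899.
N(t) = K/(1 + A·e^(−rt)) = 2920/(1 + 4.2899×e^(−0.29×6)).
e^(−1.74) = 0.17552; denominator = 1 + 4.2899×0.17552 = 1.753.
N = 2920/1.753 = 1665.76.

1666 aphids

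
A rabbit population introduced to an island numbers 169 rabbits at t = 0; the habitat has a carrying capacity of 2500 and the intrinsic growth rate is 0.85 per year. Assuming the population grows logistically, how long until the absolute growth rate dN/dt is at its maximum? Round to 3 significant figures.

3.09 years

Logistic growth is fastest at N = K/2 = 1250.
A = (K − N₀)/N₀ = 13.793. Set K/(1 + A·e^(−rt)) = K/2 → A·e^(−rt) = 1.
e^(−0.85t) = 1/13.793 = 0.0725011, so t = ln(13.793)/0.85 = 2.6242/0.85 = 3.0872.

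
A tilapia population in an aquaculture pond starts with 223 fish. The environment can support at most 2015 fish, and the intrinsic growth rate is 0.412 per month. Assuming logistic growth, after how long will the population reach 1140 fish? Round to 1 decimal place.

5.7 months

A = (K − N₀)/N₀ = (2015 − 223)/223 = 8.0359.
Solve 2015/(1 + 8.0359·e^(−0.412t)) = 1140: 1 + 8.0359·e^(−0.412t) = 1.7675, so e^(−0.412t) = 0.0955147.
−0.412·t = ln(0.0955147) = -2.3485, so t = 2.3485/0.412 = 5.7002.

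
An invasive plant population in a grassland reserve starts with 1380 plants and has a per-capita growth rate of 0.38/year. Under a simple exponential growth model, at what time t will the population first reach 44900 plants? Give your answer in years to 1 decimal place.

9.2 years

Set N₀·e^(rt) = 44900: e^(0.38·t) = 44900/1380 = 32.536.
0.38·t = ln(32.536) = 3.4824, so t = 3.4824/0.38 = 9.1641.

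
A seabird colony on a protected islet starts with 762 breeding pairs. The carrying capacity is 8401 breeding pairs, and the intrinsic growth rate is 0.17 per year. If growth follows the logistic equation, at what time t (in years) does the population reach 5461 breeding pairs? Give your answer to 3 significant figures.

17.2 years

A = (K − N₀)/N₀ = (8401 − 762)/762 = 10.025.
Solve 8401/(1 + 10.025·e^(−0.17t)) = 5461: 1 + 10.025·e^(−0.17t) = 1.5384, so e^(−0.17t) = 0.0537024.
−0.17·t = ln(0.0537024) = -2.9243, so t = 2.9243/0.17 = 17.202.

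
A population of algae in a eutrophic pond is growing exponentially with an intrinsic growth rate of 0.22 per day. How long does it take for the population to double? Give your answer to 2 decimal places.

Doubling time t_d = ln(2)/r = 0.6931/0.22 = 3.1507.

3.15 days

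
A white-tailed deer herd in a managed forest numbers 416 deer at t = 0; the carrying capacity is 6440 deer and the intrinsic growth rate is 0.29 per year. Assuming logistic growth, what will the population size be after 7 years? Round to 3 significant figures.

A = (K − N₀)/N₀ = (6440 − 416)/416 = 14.481.
N(t) = K/(1 + A·e^(−rt)) = 6440/(1 + 14.481×e^(−0.29×7)).
e^(−2.03) = 0.13134; denominator = 1 + 14.481×0.13134 = 2.9018.
N = 6440/2.9018 = 2219.28.

2220 deer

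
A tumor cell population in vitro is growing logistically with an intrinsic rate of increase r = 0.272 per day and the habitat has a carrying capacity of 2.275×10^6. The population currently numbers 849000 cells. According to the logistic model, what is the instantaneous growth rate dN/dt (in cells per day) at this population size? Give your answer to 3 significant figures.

dN/dt = rN(1 − N/K) = 0.272 × 849000 × (1 − 849000/2.275×10^6).
1 − 849000/2.275×10^6 = 0.62681; dN/dt = 0.272 × 849000 × 0.62681 = 1.44749×10^5.

145000 cells per day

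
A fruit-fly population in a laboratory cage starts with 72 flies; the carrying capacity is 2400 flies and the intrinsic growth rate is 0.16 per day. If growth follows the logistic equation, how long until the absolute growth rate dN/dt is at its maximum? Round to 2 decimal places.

21.73 days

Logistic growth is fastest at N = K/2 = 1200.
A = (K − N₀)/N₀ = 32.333. Set K/(1 + A·e^(−rt)) = K/2 → A·e^(−rt) = 1.
e^(−0.16t) = 1/32.333 = 0.0309278, so t = ln(32.333)/0.16 = 3.4761/0.16 = 21.726.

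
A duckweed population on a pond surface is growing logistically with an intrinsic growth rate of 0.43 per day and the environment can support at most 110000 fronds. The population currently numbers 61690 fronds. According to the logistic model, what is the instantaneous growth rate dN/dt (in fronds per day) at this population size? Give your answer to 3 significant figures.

11700 fronds per day

dN/dt = rN(1 − N/K) = 0.43 × 61690 × (1 − 61690/110000).
1 − 61690/110000 = 0.43918; dN/dt = 0.43 × 61690 × 0.43918 = 11650.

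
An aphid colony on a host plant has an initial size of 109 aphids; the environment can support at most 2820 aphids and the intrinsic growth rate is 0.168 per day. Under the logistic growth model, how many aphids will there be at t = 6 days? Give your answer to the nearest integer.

280 aphids

A = (K − N₀)/N₀ = (2820 − 109)/109 = 24.872.
N(t) = K/(1 + A·e^(−rt)) = 2820/(1 + 24.872×e^(−0.168×6)).
e^(−1.008) = 0.36495; denominator = 1 + 24.872×0.36495 = 10.077.
N = 2820/10.077 = 279.85.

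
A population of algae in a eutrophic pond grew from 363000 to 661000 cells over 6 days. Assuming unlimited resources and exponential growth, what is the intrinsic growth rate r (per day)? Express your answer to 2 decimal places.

0.10 per day

From N(t) = N₀·e^(rt): e^(r·6) = 661000/363000 = 1.8209.
r·6 = ln(1.8209) = 0.59935, so r = 0.59935/6 = 0.099892.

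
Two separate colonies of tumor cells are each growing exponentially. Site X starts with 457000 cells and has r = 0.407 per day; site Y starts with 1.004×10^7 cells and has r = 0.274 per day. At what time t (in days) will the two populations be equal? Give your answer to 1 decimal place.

23.2 days

Set 457000·e^(0.407t) = 1.004×10^7·e^(0.274t).
e^((0.407 − 0.274)t) = 1.004×10^7/457000 → e^(0.133·t) = 21.969.
0.133·t = ln(21.969) = 3.0896, so t = 3.0896/0.133 = 23.23.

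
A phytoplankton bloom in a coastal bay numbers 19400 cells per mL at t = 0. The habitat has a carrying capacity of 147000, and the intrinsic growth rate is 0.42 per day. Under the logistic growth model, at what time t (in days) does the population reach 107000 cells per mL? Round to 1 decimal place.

A = (K − N₀)/N₀ = (147000 − 19400)/19400 = 6.5773.
Solve 147000/(1 + 6.5773·e^(−0.42t)) = 107000: 1 + 6.5773·e^(−0.42t) = 1.3738, so e^(−0.42t) = 0.0568365.
−0.42·t = ln(0.0568365) = -2.8676, so t = 2.8676/0.42 = 6.8276.

6.8 days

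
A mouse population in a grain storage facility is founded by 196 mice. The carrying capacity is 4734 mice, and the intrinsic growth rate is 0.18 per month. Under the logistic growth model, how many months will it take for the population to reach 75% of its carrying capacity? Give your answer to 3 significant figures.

23.6 months

A = (K − N₀)/N₀ = (4734 − 196)/196 = 23.153.
Solve 4734/(1 + 23.153·e^(−0.18t)) = 3550.5: 1 + 23.153·e^(−0.18t) = 1.3333, so e^(−0.18t) = 0.0143969.
−0.18·t = ln(0.0143969) = -4.2407, so t = 4.2407/0.18 = 23.56.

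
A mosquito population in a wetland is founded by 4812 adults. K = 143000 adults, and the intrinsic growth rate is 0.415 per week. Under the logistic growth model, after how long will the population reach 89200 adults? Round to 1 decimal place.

A = (K − N₀)/N₀ = (143000 − 4812)/4812 = 28.717.
Solve 143000/(1 + 28.717·e^(−0.415t)) = 89200: 1 + 28.717·e^(−0.415t) = 1.6031, so e^(−0.415t) = 0.0210026.
−0.415·t = ln(0.0210026) = -3.8631, so t = 3.8631/0.415 = 9.3087.

9.3 weeks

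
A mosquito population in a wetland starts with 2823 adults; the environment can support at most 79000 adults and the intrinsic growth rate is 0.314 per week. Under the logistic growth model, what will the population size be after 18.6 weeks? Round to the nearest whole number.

A = (K − N₀)/N₀ = (79000 − 2823)/2823 = 26.984.
N(t) = K/(1 + A·e^(−rt)) = 79000/(1 + 26.984×e^(−0.314×18.6)).
e^(−5.84) = 0.0029077; denominator = 1 + 26.984×0.0029077 = 1.0785.
N = 79000/1.0785 = 73252.5.

73252 adults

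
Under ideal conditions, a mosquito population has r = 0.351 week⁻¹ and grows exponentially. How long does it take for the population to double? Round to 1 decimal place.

Doubling time t_d = ln(2)/r = 0.6931/0.351 = 1.9748.

2.0 weeks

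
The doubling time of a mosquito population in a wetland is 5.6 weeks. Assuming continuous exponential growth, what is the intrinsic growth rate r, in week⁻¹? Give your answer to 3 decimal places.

r = ln(2)/t_d = 0.6931/5.6 = 0.12378.

0.124 per week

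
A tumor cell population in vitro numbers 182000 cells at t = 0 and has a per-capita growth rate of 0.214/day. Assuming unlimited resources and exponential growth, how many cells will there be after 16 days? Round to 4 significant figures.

5586000 cells

N(t) = N₀·e^(rt) = 182000 × e^(0.214×16) = 182000 × e^3.424.
e^3.424 ≈ 30.692, so N ≈ 182000 × 30.692 = 5.585933×10^6.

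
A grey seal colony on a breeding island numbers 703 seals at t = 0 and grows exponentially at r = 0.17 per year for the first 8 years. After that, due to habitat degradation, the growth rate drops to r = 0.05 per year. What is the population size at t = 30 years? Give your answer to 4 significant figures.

8228 seals

Phase 1: N(8) = 703·e^(0.17×8) = 703·e^1.36 = 2739.02.
Phase 2 runs for 30 − 8 = 22 years at r = 0.05.
N(30) = 2739.02·e^(0.05×22) = 2739.02·e^1.1 = 8228.48.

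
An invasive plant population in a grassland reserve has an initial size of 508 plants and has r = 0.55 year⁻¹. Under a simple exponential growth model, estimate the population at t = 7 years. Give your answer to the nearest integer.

23872 plants

N(t) = N₀·e^(rt) = 508 × e^(0.55×7) = 508 × e^3.85.
e^3.85 ≈ 46.993, so N ≈ 508 × 46.993 = 23872.5.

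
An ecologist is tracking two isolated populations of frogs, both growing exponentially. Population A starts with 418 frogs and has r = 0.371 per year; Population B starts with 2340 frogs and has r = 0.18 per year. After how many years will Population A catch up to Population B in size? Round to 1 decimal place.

9.0 years

Set 418·e^(0.371t) = 2340·e^(0.18t).
e^((0.371 − 0.18)t) = 2340/418 → e^(0.191·t) = 5.5981.
0.191·t = ln(5.5981) = 1.7224, so t = 1.7224/0.191 = 9.0179.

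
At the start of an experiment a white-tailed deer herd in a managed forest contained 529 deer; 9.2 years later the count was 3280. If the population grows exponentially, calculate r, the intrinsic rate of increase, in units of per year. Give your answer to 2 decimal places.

0.20 per year

From N(t) = N₀·e^(rt): e^(r·9.2) = 3280/529 = 6.2004.
r·9.2 = ln(6.2004) = 1.8246, so r = 1.8246/9.2 = 0.19833.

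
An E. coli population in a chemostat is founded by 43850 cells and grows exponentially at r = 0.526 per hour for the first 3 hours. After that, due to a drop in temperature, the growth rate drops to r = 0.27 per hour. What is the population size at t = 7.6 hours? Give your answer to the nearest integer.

735665 cells

Phase 1: N(3) = 43850·e^(0.526×3) = 43850·e^1.578 = 212464.
Phase 2 runs for 7.6 − 3 = 4.6 hours at r = 0.27.
N(7.6) = 212464·e^(0.27×4.6) = 212464·e^1.242 = 735665.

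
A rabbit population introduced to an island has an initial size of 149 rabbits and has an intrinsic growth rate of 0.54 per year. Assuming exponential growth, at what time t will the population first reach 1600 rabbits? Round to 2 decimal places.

4.40 years

Set N₀·e^(rt) = 1600: e^(0.54·t) = 1600/149 = 10.738.
0.54·t = ln(10.738) = 2.3738, so t = 2.3738/0.54 = 4.3959.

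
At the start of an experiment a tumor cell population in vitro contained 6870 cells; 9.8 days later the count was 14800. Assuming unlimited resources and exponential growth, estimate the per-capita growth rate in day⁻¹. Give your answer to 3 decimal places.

From N(t) = N₀·e^(rt): e^(r·9.8) = 14800/6870 = 2.1543.
r·9.8 = ln(2.1543) = 0.76746, so r = 0.76746/9.8 = 0.078313.

0.078 per day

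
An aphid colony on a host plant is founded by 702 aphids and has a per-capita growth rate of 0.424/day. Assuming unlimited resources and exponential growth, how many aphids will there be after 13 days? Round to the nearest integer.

N(t) = N₀·e^(rt) = 702 × e^(0.424×13) = 702 × e^5.512.
e^5.512 ≈ 247.65, so N ≈ 702 × 247.65 = 173847.

173847 aphids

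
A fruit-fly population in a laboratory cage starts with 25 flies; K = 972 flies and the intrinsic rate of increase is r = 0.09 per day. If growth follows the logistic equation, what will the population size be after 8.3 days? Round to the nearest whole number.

51 flies

A = (K − N₀)/N₀ = (972 − 25)/25 = 37.88.
N(t) = K/(1 + A·e^(−rt)) = 972/(1 + 37.88×e^(−0.09×8.3)).
e^(−0.747) = 0.47379; denominator = 1 + 37.88×0.47379 = 18.947.
N = 972/18.947 = 51.301.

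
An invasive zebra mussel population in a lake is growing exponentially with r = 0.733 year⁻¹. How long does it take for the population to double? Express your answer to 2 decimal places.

0.95 years

Doubling time t_d = ln(2)/r = 0.6931/0.733 = 0.94563.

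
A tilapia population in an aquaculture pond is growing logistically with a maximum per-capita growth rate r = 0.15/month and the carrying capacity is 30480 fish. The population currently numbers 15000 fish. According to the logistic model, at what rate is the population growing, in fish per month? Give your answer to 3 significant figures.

dN/dt = rN(1 − N/K) = 0.15 × 15000 × (1 − 15000/30480).
1 − 15000/30480 = 0.50787; dN/dt = 0.15 × 15000 × 0.50787 = 1142.7.

1140 fish per month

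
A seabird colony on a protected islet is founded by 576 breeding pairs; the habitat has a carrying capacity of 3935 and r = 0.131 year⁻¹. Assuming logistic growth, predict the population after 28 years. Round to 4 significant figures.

3425 breeding pairs

A = (K − N₀)/N₀ = (3935 − 576)/576 = 5.8316.
N(t) = K/(1 + A·e^(−rt)) = 3935/(1 + 5.8316×e^(−0.131×28)).
e^(−3.668) = 0.025527; denominator = 1 + 5.8316×0.025527 = 1.1489.
N = 3935/1.1489 = 3425.12.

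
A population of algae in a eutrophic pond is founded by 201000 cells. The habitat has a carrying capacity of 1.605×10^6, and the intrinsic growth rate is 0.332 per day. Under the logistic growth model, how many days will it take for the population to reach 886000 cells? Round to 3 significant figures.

A = (K − N₀)/N₀ = (1.605×10^6 − 201000)/201000 = 6.9851.
Solve 1.605×10^6/(1 + 6.9851·e^(−0.332t)) = 886000: 1 + 6.9851·e^(−0.332t) = 1.8115, so e^(−0.332t) = 0.116178.
−0.332·t = ln(0.116178) = -2.1526, so t = 2.1526/0.332 = 6.4838.

6.48 days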